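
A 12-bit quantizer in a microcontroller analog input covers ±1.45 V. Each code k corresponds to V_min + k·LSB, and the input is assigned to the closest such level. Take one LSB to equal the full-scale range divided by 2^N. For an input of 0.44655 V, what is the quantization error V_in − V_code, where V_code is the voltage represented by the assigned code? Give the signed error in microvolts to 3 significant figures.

Full-scale range = 1.45 V − (-1.45 V) = 2.9 V. LSB = 2.9 V / 2^12 ≈ 0.7080 mV.
(0.44655 − (-1.45)) / LSB = 1.89655 × 4096/2.9 = 2678.7134. Nearest integer: k = 2679.
V_code = V_min + k × range/2^12 = -1.45 + 2679 × 2.9/4096 = 0.4467529297 V.
V_in − V_code = 0.44655 − (0.4467529297) = −203 µV.

−203 µV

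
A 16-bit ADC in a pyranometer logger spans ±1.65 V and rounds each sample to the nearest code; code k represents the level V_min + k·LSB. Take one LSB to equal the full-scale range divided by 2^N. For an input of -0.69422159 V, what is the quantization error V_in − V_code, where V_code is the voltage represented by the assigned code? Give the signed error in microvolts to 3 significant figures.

+9.06 µV

Full-scale range = 1.65 V − (-1.65 V) = 3.3 V. LSB = 3.3 V / 2^16 ≈ 50.35 µV.
Position in LSBs: (-0.69422159 − (-1.65)) × 65536/3.3 = 18981.1800; rounding gives k = 18981.
V_code = V_min + k × range/2^16 = -1.65 + 18981 × 3.3/65536 = -0.69423065186 V.
e = -0.69422159 − (-0.69423065186) = +9.06 µV.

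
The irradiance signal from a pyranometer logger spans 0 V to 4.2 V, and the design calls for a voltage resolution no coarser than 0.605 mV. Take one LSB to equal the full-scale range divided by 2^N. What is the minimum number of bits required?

13 bits

Range is 4.2 V.
4.2 V / 0.605 mV = 6942. Since 2^12 = 4096 and 2^13 = 8192, N = 13.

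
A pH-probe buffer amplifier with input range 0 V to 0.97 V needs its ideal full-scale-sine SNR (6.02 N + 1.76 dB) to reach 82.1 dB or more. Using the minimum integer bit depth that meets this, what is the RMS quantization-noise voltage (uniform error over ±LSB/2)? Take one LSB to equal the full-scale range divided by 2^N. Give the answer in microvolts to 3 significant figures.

17.1 µV

Range is 0.97 V.
N ≥ (82.1 − 1.76)/6.02 = 13.346 → N_min = 14.
LSB = 0.97 V ÷ 2^14 = 0.97/16384 V = 59.204 µV.
σ_q = LSB/√12 = 59.204 µV/3.4641 = 17.1 µV.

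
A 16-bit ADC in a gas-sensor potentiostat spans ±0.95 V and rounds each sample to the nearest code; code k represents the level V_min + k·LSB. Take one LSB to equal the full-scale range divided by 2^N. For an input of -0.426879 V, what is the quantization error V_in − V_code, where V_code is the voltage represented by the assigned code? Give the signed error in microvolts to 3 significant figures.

Range = 0.95 − (-0.95) = 1.9 V. LSB = 1.9 V / 2^16 ≈ 28.99 µV.
(V_in − V_min)/LSB = (-0.426879 − (-0.95)) × 65536/1.9 = 18043.8199 → nearest code k = 18044.
V_code = V_min + k × range/2^16 = -0.95 + 18044 × 1.9/65536 = -0.42687377930 V.
V_in − V_code = -0.426879 − (-0.42687377930) = −5.22 µV.

−5.22 µV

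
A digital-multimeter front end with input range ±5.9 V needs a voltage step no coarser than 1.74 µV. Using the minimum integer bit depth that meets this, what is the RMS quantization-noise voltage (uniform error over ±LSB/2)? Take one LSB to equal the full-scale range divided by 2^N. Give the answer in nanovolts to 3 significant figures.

406 nV

Full-scale range = 5.9 V − (-5.9 V) = 11.8 V.
Need 2^N ≥ 11.8 V / 1.74 µV = 6.782e6 → N_min = 23.
One LSB is 11.8 V / 8388608 = 1.4067 µV.
V_rms = LSB/√12 = 406 nV.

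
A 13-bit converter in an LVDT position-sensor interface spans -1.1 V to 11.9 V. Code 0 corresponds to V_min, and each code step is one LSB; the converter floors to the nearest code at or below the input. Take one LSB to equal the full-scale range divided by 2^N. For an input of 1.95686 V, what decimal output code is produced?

1926

Range = 11.9 − (-1.1) = 13 V. LSB = 13 V / 2^13 ≈ 1.587 mV.
(V_in − V_min) × 2^13/range = (1.95686 − (-1.1)) × 8192/13 = 1926.292.
Floor → code = 1926.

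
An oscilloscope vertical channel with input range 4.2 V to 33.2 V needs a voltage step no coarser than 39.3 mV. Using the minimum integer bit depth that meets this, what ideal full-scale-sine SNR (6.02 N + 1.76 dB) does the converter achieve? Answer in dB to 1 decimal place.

Range = 33.2 − (4.2) = 29 V.
29 V / 39.3 mV = 737.9. Since 2^9 = 512 and 2^10 = 1024, N = 10.
Ideal SNR at N = 10: 6.02·10 + 1.76 = 62.0 dB.

62.0 dB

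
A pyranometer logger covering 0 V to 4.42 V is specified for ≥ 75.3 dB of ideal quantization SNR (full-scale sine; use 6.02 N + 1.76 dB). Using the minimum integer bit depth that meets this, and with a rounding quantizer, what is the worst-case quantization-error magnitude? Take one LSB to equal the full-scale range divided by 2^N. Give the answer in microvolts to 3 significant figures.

270 µV

Full-scale range = 4.42 V.
Required N = ⌈(75.3 − 1.76)/6.02⌉ = ⌈12.216⌉ = 13.
LSB = 4.42 V / 2^13 = 0.53955 mV.
Half an LSB is 270 µV.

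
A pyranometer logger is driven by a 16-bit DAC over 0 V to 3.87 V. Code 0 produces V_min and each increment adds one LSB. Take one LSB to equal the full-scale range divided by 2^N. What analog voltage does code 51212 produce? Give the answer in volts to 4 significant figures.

3.024 V

Range is 3.87 V. LSB = 3.87 V / 2^16.
V_out = V_min + code × LSB = 0 V + 51212 × 3.87 V / 65536
      = 0 V + 3.02415 V = 3.02415 V.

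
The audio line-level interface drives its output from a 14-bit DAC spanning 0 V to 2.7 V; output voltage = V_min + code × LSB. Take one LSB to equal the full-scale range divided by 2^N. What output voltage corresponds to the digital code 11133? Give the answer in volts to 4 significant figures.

1.835 V

Full-scale range = 2.7 V. LSB = 2.7 V / 2^14.
V_out = 0 + 11133 × (2.7/16384) V
      = 0 + 1.83466 = 1.83466 V.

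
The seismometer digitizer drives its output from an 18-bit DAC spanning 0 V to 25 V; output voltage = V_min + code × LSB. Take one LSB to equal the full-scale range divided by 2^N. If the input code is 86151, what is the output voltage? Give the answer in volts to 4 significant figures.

V_FS = 25 V. LSB = 25 V / 2^18.
Output = V_min + (86151/262144) × range = 0 + 0.328640 × 25 V
      = 0 + 8.21600 = 8.21600 V.

8.216 V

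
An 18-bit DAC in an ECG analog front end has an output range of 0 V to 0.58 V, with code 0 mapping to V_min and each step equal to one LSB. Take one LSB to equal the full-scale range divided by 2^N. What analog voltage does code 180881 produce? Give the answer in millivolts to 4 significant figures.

Range is 0.58 V. LSB = 0.58 V / 2^18.
V_out = V_min + code × LSB = 0 V + 180881 × 0.58 V / 262144
      = 0 V + 0.400204 V = 0.400204 V.

400.2 mV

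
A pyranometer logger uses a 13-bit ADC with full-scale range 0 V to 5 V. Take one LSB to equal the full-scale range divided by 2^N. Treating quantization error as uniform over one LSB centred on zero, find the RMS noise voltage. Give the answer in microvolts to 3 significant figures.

Full-scale range = 5 V.
LSB = 5 V ÷ 2^13 = 5/8192 V = 0.61035 mV.
For a uniform distribution on [−LSB/2, +LSB/2], V_rms = LSB/√12 = 0.61035 mV/3.4641 = 176 µV.

176 µV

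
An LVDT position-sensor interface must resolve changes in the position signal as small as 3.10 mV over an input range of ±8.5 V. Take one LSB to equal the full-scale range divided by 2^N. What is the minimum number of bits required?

Full-scale range = 8.5 V − (-8.5 V) = 17 V.
Required number of levels: 17/3.10 mV = 5483.9; smallest N with 2^N ≥ that is 13.

13 bits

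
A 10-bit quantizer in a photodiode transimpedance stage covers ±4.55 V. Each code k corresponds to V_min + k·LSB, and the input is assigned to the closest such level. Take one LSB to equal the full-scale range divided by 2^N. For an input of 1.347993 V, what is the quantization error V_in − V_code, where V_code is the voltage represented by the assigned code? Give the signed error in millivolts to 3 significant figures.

−2.79 mV

Range = 4.55 − (-4.55) = 9.1 V. LSB = 9.1 V / 2^10 ≈ 8.887 mV.
(V_in − V_min)/LSB = (1.347993 − (-4.55)) × 1024/9.1 = 663.6862 → nearest code k = 664.
Reconstructed level: -4.55 + 664 × 9.1/1024 V = 1.350781250 V.
V_in − V_code = 1.347993 − (1.350781250) = −2.79 mV.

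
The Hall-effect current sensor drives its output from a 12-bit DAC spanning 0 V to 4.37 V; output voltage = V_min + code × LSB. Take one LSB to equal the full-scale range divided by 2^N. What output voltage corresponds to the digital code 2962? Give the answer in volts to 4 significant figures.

Range is 4.37 V. LSB = 4.37 V / 2^12.
Output = V_min + (2962/4096) × range = 0 + 0.723145 × 4.37 V
      = 0 + 3.16014 = 3.16014 V.

3.160 V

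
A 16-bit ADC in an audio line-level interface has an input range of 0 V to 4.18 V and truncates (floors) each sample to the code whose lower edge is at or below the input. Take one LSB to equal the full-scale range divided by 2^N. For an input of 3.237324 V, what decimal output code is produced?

50756

Span = 4.18 V. LSB = 4.18 V / 2^16 ≈ 63.78 µV.
code = ⌊(V_in − V_min)/LSB⌋ = ⌊(V_in − V_min) × 2^16 / range⌋
     = ⌊(3.237324 − (0)) × 65536 / 4.18⌋ = ⌊3.237324 × 65536/4.18⌋
     = ⌊50756.284⌋ = 50756.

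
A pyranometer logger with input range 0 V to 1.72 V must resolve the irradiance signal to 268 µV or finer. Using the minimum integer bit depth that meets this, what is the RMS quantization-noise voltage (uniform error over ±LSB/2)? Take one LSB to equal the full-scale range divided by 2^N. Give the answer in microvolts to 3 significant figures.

60.6 µV

Full-scale range = 1.72 V.
Required number of levels: 1.72/268 µV = 6417.9; smallest N with 2^N ≥ that is 13.
LSB = 1.72 V ÷ 2^13 = 1.72/8192 V = 209.96 µV.
RMS noise = LSB/√12 = 60.6 µV.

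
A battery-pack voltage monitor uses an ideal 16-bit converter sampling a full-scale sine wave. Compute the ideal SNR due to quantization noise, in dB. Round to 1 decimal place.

For an ideal N-bit converter with full-scale sine input, SNR = 6.02 N + 1.76 dB. SNR = 6.02 × 16 + 1.76 = 96.32 + 1.76 = 98.08 dB.

98.1 dB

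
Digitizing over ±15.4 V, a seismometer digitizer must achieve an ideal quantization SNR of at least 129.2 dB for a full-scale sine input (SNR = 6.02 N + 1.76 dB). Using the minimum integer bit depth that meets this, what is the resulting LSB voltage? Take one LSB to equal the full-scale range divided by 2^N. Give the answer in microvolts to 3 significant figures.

7.34 µV

Range = 15.4 − (-15.4) = 30.8 V.
Required N = ⌈(129.2 − 1.76)/6.02⌉ = ⌈21.169⌉ = 22.
LSB = 30.8 V ÷ 2^22 = 30.8/4194304 V = 7.34 µV.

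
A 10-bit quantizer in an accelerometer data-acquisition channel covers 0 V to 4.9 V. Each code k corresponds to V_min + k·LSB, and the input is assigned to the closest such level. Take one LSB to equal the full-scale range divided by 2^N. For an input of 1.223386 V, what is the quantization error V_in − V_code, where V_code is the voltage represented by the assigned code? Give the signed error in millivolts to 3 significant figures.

−1.61 mV

Full-scale range = 4.9 V. LSB = 4.9 V / 2^10 ≈ 4.785 mV.
Position in LSBs: (1.223386 − (0)) × 1024/4.9 = 255.6627; rounding gives k = 256.
V_code = 0 + (256/1024) × 4.9 = 1.225000000 V.
e = 1.223386 − (1.225000000) = −1.61 mV.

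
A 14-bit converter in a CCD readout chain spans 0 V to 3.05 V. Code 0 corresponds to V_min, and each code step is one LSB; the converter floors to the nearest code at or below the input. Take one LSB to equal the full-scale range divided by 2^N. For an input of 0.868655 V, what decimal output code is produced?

Span = 3.05 V. LSB = 3.05 V / 2^14 ≈ 186.2 µV.
code = ⌊(V_in − V_min)/LSB⌋ = ⌊(V_in − V_min) × 2^14 / range⌋
     = ⌊(0.868655 − (0)) × 16384 / 3.05⌋ = ⌊0.868655 × 16384/3.05⌋
     = ⌊4666.244⌋ = 4666.

4666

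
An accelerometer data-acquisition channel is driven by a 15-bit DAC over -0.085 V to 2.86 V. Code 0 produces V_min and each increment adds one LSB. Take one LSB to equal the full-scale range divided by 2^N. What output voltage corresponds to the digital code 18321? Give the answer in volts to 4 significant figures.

Range = 2.86 − (-0.085) = 2.945 V. LSB = 2.945 V / 2^15.
V_out = -0.085 + 18321 × (2.945/32768) V
      = -0.085 + 1.64659 = 1.56159 V.

1.562 V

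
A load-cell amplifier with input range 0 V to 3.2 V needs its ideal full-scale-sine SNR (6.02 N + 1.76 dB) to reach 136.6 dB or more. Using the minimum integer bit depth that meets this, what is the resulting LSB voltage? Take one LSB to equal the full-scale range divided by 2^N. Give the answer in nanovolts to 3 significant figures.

Full-scale range = 3.2 V.
6.02 N + 1.76 ≥ 136.6 gives N ≥ 22.399, so the minimum integer is 23.
One LSB is 3.2 V / 8388608 = 381 nV.

381 nV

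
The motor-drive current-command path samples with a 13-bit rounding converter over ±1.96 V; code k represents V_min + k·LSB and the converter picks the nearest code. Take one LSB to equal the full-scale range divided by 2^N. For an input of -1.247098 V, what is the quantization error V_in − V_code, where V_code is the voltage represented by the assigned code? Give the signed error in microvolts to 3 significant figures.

−86.3 µV

Range = 1.96 − (-1.96) = 3.92 V. LSB = 3.92 V / 2^13 ≈ 478.5 µV.
(V_in − V_min)/LSB = (-1.247098 − (-1.96)) × 8192/3.92 = 1489.8197 → nearest code k = 1490.
V_code = -1.96 + (1490/8192) × 3.92 = -1.247011719 V.
Error = V_in − V_code = -1.247098 − (-1.247011719) = −86.3 µV.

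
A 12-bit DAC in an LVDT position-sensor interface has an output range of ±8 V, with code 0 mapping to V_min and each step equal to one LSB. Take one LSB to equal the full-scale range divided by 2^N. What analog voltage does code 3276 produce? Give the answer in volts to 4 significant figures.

Range = 8 − (-8) = 16 V. LSB = 16 V / 2^12.
V_out = -8 + 3276 × (16/4096) V
      = -8 V + 12.7969 V = 4.79688 V.

4.797 V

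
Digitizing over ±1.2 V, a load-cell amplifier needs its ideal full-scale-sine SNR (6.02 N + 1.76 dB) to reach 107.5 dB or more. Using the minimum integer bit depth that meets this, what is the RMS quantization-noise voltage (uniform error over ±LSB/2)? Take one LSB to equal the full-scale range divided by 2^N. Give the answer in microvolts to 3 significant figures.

2.64 µV

The full-scale span is 1.2 − (-1.2) = 2.4 V.
Solving 6.02 N ≥ 107.5 − 1.76: N ≥ 17.565. Round up → N = 18.
Step size = 2.4/262144 V = 9.1553 µV.
σ_q = LSB/√12 = 9.1553 µV/3.4641 = 2.64 µV.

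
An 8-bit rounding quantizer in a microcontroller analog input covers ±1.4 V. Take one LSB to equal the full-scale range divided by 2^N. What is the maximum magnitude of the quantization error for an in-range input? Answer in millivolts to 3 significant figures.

Full-scale range = 1.4 V − (-1.4 V) = 2.8 V.
LSB = 2.8 V / 2^8 = 10.938 mV.
Worst-case error for round-to-nearest is half an LSB: 5.47 mV.

5.47 mV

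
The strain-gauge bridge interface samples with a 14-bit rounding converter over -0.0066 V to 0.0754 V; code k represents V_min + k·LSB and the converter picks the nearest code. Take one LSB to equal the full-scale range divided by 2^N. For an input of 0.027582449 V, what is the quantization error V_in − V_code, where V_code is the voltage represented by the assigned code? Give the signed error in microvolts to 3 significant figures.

The full-scale span is 0.0754 − (-0.0066) = 0.082 V. LSB = 0.082 V / 2^14 ≈ 5.005 µV.
(0.027582449 − (-0.0066)) / LSB = 0.034182449 × 16384/0.082 = 6829.8201. Nearest integer: k = 6830.
V_code = -0.0066 + (6830/16384) × 0.082 = 0.027583349609 V.
Error = V_in − V_code = 0.027582449 − (0.027583349609) = −0.901 µV.

−0.901 µV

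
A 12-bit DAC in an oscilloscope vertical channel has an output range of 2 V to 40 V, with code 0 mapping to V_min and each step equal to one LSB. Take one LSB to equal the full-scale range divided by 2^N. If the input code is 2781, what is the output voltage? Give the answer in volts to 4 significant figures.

27.80 V

Full-scale range = 40 V − (2 V) = 38 V. LSB = 38 V / 2^12.
V_out = 2 + 2781 × (38/4096) V
      = 2 V + 25.8003 V = 27.8003 V.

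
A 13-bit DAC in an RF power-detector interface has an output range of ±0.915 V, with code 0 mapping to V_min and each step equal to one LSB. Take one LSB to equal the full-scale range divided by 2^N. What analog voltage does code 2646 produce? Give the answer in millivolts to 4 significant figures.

-323.9 mV

The full-scale span is 0.915 − (-0.915) = 1.83 V. LSB = 1.83 V / 2^13.
V_out = -0.915 + 2646 × (1.83/8192) V
      = -0.915 + 0.591086 = -0.323914 V.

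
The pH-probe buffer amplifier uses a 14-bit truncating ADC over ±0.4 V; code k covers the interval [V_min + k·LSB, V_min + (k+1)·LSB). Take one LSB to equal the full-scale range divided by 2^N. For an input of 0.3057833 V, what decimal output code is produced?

14454

The full-scale span is 0.4 − (-0.4) = 0.8 V. LSB = 0.8 V / 2^14 ≈ 48.83 µV.
code = ⌊(V_in − V_min)/LSB⌋ = ⌊(V_in − V_min) × 2^14 / range⌋
     = ⌊(0.3057833 − (-0.4)) × 16384 / 0.8⌋ = ⌊0.7057833 × 16384/0.8⌋
     = ⌊14454.442⌋ = 14454.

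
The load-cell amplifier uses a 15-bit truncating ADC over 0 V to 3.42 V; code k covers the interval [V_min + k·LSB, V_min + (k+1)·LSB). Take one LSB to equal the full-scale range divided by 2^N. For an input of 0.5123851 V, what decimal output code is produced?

4909

Span = 3.42 V. LSB = 3.42 V / 2^15 ≈ 104.4 µV.
V_in − V_min = 0.5123851 − (0) = 0.5123851 V.
Divide by LSB: 0.5123851 × 32768/3.42 = 4909.3085.
Truncating gives code 4909.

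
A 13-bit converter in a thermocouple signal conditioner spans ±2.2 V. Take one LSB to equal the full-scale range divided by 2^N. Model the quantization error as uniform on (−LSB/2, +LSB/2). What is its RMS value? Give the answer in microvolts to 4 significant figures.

155.1 µV

Span: 2.2 V − (-2.2 V) = 4.4 V.
LSB = 4.4 V ÷ 2^13 = 4.4/8192 V = 0.537109 mV.
RMS of a uniform error over width LSB is LSB/√12 = 155.1 µV.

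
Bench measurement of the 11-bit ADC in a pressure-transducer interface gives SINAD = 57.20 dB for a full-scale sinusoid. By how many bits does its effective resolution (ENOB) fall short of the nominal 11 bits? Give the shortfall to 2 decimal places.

1.79 bits

N_eff = (57.20 − 1.76)/6.02 = 9.2093 bits.
Lost resolution: 11 − 9.2093 = 1.7907 bits.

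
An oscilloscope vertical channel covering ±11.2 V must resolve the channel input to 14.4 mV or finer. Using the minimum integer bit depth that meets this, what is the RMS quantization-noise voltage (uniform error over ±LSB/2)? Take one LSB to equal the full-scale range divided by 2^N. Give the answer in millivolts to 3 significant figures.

3.16 mV

The full-scale span is 11.2 − (-11.2) = 22.4 V.
Required number of levels: 22.4/14.4 mV = 1555.6; smallest N with 2^N ≥ that is 11.
One LSB is 22.4 V / 2048 = 10.938 mV.
V_rms = LSB/√12 = 3.16 mV.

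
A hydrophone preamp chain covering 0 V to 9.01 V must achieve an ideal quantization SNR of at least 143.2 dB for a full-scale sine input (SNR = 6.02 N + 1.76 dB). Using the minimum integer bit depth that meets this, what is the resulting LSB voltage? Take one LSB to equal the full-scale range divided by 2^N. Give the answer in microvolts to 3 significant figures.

0.537 µV

Range is 9.01 V.
Solving 6.02 N ≥ 143.2 − 1.76: N ≥ 23.495. Round up → N = 24.
One LSB is 9.01 V / 16777216 = 0.537 µV.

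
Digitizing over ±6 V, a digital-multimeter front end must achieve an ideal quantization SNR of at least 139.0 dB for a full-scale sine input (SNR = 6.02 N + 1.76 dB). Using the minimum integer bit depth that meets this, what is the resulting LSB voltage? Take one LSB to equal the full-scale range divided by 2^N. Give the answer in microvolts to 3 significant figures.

Range = 6 − (-6) = 12 V.
N ≥ (139.0 − 1.76)/6.02 = 22.797 → N_min = 23.
LSB = 12 V ÷ 2^23 = 12/8388608 V = 1.43 µV.

1.43 µV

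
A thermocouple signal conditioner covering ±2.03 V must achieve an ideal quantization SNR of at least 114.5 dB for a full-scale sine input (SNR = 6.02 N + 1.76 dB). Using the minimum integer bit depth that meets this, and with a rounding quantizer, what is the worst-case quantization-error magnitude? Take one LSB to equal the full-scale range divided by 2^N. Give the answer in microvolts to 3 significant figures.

3.87 µV

The full-scale span is 2.03 − (-2.03) = 4.06 V.
Solving 6.02 N ≥ 114.5 − 1.76: N ≥ 18.728. Round up → N = 19.
LSB = 4.06 V / 2^19 = 7.7438 µV.
Half an LSB is 3.87 µV.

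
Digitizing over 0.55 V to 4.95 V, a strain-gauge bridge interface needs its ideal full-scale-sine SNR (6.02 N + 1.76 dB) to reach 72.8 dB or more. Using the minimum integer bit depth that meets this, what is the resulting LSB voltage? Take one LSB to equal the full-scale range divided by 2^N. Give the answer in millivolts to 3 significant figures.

Full-scale range = 4.95 V − (0.55 V) = 4.4 V.
Required N = ⌈(72.8 − 1.76)/6.02⌉ = ⌈11.801⌉ = 12.
LSB = 4.4 V ÷ 2^12 = 4.4/4096 V = 1.07 mV.

1.07 mV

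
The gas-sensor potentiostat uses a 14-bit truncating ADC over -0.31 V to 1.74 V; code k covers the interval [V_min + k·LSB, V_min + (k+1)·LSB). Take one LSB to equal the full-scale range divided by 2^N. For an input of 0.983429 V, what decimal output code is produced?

10337

Range = 1.74 − (-0.31) = 2.05 V. LSB = 2.05 V / 2^14 ≈ 125.1 µV.
(V_in − V_min) × 2^14/range = (0.983429 − (-0.31)) × 16384/2.05 = 10337.337.
Floor → code = 10337.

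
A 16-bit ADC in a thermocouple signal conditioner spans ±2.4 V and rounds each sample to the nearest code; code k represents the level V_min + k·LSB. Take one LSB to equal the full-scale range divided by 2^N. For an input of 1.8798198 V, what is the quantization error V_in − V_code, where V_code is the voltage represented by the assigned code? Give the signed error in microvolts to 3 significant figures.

The full-scale span is 2.4 − (-2.4) = 4.8 V. LSB = 4.8 V / 2^16 ≈ 73.24 µV.
(1.8798198 − (-2.4)) / LSB = 4.2798198 × 65536/4.8 = 58433.8063. Nearest integer: k = 58434.
Reconstructed level: -2.4 + 58434 × 4.8/65536 V = 1.8798339844 V.
Error = V_in − V_code = 1.8798198 − (1.8798339844) = −14.2 µV.

−14.2 µV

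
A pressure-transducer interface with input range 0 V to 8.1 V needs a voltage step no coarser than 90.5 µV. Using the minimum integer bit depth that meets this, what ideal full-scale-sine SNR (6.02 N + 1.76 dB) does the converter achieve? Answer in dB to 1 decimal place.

Range is 8.1 V.
Need 2^N ≥ 8.1 V / 90.5 µV = 89500 → N_min = 17.
Ideal SNR at N = 17: 6.02·17 + 1.76 = 104.1 dB.

104.1 dB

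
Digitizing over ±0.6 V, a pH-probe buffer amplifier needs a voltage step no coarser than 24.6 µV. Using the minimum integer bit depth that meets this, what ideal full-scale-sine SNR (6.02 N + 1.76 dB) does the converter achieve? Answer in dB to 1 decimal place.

Range = 0.6 − (-0.6) = 1.2 V.
Levels needed ≥ 1.2/24.6 µV = 48780. 2^16 = 65536 suffices, so N_min = 16.
Ideal SNR at N = 16: 6.02·16 + 1.76 = 98.1 dB.

98.1 dB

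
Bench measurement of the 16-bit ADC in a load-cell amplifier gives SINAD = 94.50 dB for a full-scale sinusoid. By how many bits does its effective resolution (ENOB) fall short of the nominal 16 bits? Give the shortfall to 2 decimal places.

0.59 bits

Effective bits = (94.50 − 1.76)/6.02 = 15.4053.
Lost resolution: 16 − 15.4053 = 0.5947 bits.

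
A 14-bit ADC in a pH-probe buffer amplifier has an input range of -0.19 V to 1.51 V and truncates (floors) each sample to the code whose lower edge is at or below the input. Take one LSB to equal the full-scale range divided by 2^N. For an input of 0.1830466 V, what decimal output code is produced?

3595

Range = 1.51 − (-0.19) = 1.7 V. LSB = 1.7 V / 2^14 ≈ 103.8 µV.
(V_in − V_min) × 2^14/range = (0.1830466 − (-0.19)) × 16384/1.7 = 3595.291.
Floor → code = 3595.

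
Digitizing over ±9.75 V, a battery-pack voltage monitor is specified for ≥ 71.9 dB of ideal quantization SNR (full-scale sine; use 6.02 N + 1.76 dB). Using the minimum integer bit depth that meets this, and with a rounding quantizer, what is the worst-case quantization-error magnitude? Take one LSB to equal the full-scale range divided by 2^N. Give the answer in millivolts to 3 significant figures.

2.38 mV

Span: 9.75 V − (-9.75 V) = 19.5 V.
Solving 6.02 N ≥ 71.9 − 1.76: N ≥ 11.651. Round up → N = 12.
LSB = 19.5 V / 2^12 = 4.7607 mV.
|e|_max = LSB/2 = 2.38 mV.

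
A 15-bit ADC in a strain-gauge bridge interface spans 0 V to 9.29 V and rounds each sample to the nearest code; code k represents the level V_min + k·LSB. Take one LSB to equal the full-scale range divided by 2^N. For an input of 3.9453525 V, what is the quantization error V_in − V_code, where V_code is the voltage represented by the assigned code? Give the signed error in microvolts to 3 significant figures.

Range is 9.29 V. LSB = 9.29 V / 2^15 ≈ 283.5 µV.
Position in LSBs: (3.9453525 − (0)) × 32768/9.29 = 13916.1798; rounding gives k = 13916.
V_code = V_min + k × range/2^15 = 0 + 13916 × 9.29/32768 = 3.9453015137 V.
e = 3.9453525 − (3.9453015137) = +51.0 µV.

+51.0 µV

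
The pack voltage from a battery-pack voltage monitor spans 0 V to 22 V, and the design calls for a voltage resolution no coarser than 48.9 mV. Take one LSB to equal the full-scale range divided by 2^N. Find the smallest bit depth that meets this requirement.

9 bits

Range is 22 V.
Need 2^N ≥ 22 V / 48.9 mV = 449.9 → N_min = 9.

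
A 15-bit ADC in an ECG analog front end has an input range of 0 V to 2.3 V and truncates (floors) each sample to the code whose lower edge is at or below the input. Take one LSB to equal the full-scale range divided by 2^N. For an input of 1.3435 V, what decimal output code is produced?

19140

V_FS = 2.3 V. LSB = 2.3 V / 2^15 ≈ 70.19 µV.
code = ⌊(V_in − V_min)/LSB⌋ = ⌊(V_in − V_min) × 2^15 / range⌋
     = ⌊(1.3435 − (0)) × 32768 / 2.3⌋ = ⌊1.3435 × 32768/2.3⌋
     = ⌊19140.786⌋ = 19140.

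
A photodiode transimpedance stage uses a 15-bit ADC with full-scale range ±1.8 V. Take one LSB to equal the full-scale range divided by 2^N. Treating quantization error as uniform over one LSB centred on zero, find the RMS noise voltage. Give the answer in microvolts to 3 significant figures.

31.7 µV

The full-scale span is 1.8 − (-1.8) = 3.6 V.
One LSB is 3.6 V / 32768 = 109.86 µV.
σ_q = LSB/√12 = 109.86 µV/3.4641 = 31.7 µV.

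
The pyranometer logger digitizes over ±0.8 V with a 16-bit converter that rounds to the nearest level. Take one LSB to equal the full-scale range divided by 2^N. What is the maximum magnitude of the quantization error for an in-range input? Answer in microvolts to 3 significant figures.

Full-scale range = 0.8 V − (-0.8 V) = 1.6 V.
LSB = 1.6 V ÷ 2^16 = 1.6/65536 V = 24.414 µV.
|e|_max = LSB/2 = 12.2 µV.

12.2 µV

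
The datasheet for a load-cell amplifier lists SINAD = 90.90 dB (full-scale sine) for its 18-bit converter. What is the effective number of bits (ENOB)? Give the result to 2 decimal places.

14.81 bits

ENOB = (90.90 − 1.76)/6.02 = 14.8073 bits.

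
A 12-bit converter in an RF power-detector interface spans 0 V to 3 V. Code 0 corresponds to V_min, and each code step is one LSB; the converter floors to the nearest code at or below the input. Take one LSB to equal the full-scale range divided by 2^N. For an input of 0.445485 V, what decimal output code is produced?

Full-scale range = 3 V. LSB = 3 V / 2^12 ≈ 0.7324 mV.
(V_in − V_min) × 2^12/range = (0.445485 − (0)) × 4096/3 = 608.236.
Floor → code = 608.

608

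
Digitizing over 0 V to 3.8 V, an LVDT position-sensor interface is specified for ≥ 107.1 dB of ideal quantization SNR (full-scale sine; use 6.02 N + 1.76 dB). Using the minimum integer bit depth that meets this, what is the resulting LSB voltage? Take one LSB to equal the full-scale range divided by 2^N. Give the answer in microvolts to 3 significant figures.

Span = 3.8 V.
Required N = ⌈(107.1 − 1.76)/6.02⌉ = ⌈17.498⌉ = 18.
One LSB is 3.8 V / 262144 = 14.5 µV.

14.5 µV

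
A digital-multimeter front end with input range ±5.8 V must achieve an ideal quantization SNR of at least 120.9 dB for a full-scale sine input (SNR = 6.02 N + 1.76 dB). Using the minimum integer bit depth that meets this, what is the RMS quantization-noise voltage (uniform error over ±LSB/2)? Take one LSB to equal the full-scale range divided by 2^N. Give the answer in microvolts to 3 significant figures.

3.19 µV

Range = 5.8 − (-5.8) = 11.6 V.
6.02 N + 1.76 ≥ 120.9 gives N ≥ 19.791, so the minimum integer is 20.
LSB = 11.6 V / 2^20 = 11.063 µV.
σ_q = LSB/√12 = 11.063 µV/3.4641 = 3.19 µV.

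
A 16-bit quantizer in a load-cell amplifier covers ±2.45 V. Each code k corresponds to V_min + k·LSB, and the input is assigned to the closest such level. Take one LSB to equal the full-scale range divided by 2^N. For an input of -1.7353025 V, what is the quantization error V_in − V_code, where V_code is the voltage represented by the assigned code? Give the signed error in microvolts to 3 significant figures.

−10.4 µV

Full-scale range = 2.45 V − (-2.45 V) = 4.9 V. LSB = 4.9 V / 2^16 ≈ 74.77 µV.
(V_in − V_min)/LSB = (-1.7353025 − (-2.45)) × 65536/4.9 = 9558.8603 → nearest code k = 9559.
V_code = V_min + k × range/2^16 = -2.45 + 9559 × 4.9/65536 = -1.7352920532 V.
Error = V_in − V_code = -1.7353025 − (-1.7352920532) = −10.4 µV.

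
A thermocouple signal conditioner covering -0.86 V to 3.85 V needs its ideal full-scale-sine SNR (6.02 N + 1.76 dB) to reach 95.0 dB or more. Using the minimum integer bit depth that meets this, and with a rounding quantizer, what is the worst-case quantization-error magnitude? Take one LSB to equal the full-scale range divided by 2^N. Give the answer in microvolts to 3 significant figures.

35.9 µV

Range = 3.85 − (-0.86) = 4.71 V.
N ≥ (95.0 − 1.76)/6.02 = 15.488 → N_min = 16.
LSB = 4.71 V / 2^16 = 71.869 µV.
|e|_max = LSB/2 = 35.9 µV.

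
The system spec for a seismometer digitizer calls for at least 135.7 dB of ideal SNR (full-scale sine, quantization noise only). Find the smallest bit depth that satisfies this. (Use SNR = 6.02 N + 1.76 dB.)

23 bits

6.02 N + 1.76 ≥ 135.7 gives N ≥ 22.249, so the minimum integer is 23.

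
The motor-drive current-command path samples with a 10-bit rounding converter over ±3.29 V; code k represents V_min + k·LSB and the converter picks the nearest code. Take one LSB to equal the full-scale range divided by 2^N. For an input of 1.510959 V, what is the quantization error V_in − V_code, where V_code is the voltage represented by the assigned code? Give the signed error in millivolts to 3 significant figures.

+0.900 mV

Span: 3.29 V − (-3.29 V) = 6.58 V. LSB = 6.58 V / 2^10 ≈ 6.426 mV.
(V_in − V_min)/LSB = (1.510959 − (-3.29)) × 1024/6.58 = 747.1401 → nearest code k = 747.
V_code = V_min + k × range/2^10 = -3.29 + 747 × 6.58/1024 = 1.510058594 V.
Error = V_in − V_code = 1.510959 − (1.510058594) = +0.900 mV.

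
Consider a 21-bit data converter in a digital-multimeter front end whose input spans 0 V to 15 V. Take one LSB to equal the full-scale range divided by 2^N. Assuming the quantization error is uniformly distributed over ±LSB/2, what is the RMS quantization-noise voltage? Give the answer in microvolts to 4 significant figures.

2.065 µV

Span = 15 V.
LSB = 15 V / 2^21 = 7.15256 µV.
V_rms = LSB/√12 = 7.15256 µV / √12 = 2.065 µV.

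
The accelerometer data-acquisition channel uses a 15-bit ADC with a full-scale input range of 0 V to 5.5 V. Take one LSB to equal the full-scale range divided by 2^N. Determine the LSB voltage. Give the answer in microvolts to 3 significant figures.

168 µV

Range is 5.5 V.
Number of codes = 2^15 = 32768.
LSB = 5.5 V / 2^15 = 168 µV.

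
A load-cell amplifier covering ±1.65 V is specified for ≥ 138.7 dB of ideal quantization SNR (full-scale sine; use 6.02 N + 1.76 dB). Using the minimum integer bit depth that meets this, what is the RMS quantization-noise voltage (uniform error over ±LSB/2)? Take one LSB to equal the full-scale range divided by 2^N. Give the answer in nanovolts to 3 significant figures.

Range = 1.65 − (-1.65) = 3.3 V.
6.02 N + 1.76 ≥ 138.7 gives N ≥ 22.748, so the minimum integer is 23.
LSB = 3.3 V / 2^23 = 393.39 nV.
RMS noise = LSB/√12 = 114 nV.

114 nV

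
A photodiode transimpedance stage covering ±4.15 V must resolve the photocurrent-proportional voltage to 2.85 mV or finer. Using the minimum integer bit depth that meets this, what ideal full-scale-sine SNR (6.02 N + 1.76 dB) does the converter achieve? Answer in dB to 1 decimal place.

Full-scale range = 4.15 V − (-4.15 V) = 8.3 V.
Need 2^N ≥ 8.3 V / 2.85 mV = 2912 → N_min = 12.
SNR = 6.02 × 12 + 1.76 = 74.00 dB.

74.0 dB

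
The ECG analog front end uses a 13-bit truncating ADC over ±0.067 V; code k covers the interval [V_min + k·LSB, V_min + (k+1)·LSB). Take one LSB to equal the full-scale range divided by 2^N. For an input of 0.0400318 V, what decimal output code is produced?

The full-scale span is 0.067 − (-0.067) = 0.134 V. LSB = 0.134 V / 2^13 ≈ 16.36 µV.
V_in − V_min = 0.0400318 − (-0.067) = 0.1070318 V.
Divide by LSB: 0.1070318 × 8192/0.134 = 6543.3172.
Truncating gives code 6543.

6543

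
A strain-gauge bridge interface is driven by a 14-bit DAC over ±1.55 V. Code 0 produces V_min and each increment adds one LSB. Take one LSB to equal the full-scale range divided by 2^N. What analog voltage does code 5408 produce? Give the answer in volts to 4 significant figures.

Range = 1.55 − (-1.55) = 3.1 V. LSB = 3.1 V / 2^14.
V_out = V_min + code × LSB = -1.55 V + 5408 × 3.1 V / 16384
      = -1.55 + 1.02324 = -0.526758 V.

-0.5268 V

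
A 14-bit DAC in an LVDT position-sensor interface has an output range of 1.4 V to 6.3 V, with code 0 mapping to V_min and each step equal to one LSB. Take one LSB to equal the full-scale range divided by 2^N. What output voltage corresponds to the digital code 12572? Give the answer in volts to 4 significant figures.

Full-scale range = 6.3 V − (1.4 V) = 4.9 V. LSB = 4.9 V / 2^14.
Output = V_min + (12572/16384) × range = 1.4 + 0.767334 × 4.9 V
      = 1.4 + 3.75994 = 5.15994 V.

5.160 V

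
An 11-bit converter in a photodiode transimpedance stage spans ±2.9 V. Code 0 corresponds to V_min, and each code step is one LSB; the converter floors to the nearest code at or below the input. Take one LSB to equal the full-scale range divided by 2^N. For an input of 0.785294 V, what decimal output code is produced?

Range = 2.9 − (-2.9) = 5.8 V. LSB = 5.8 V / 2^11 ≈ 2.832 mV.
V_in − V_min = 0.785294 − (-2.9) = 3.685294 V.
Divide by LSB: 3.685294 × 2048/5.8 = 1301.2900.
Truncating gives code 1301.

1301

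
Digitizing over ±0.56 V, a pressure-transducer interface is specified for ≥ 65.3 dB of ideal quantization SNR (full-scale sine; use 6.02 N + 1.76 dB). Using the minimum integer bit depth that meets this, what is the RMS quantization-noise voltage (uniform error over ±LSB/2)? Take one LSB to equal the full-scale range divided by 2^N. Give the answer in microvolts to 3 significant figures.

158 µV

The full-scale span is 0.56 − (-0.56) = 1.12 V.
Solving 6.02 N ≥ 65.3 − 1.76: N ≥ 10.555. Round up → N = 11.
LSB = 1.12 V ÷ 2^11 = 1.12/2048 V = 0.54688 mV.
V_rms = LSB/√12 = 158 µV.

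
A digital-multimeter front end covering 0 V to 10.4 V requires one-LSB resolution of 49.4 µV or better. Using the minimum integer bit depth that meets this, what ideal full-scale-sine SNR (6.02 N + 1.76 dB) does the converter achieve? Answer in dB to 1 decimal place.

Full-scale range = 10.4 V.
10.4 V / 49.4 µV = 210500. Since 2^17 = 131072 and 2^18 = 262144, N = 18.
SNR = 6.02 × 18 + 1.76 = 110.12 dB.

110.1 dB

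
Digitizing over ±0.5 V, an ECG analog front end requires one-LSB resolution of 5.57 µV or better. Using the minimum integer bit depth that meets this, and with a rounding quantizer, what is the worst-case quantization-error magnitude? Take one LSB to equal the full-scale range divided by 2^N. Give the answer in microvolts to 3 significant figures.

The full-scale span is 0.5 − (-0.5) = 1 V.
Required number of levels: 1/5.57 µV = 179530; smallest N with 2^N ≥ that is 18.
LSB = 1 V ÷ 2^18 = 1/262144 V = 3.8147 µV.
Max error for round-to-nearest is LSB/2 = 1.91 µV.

1.91 µV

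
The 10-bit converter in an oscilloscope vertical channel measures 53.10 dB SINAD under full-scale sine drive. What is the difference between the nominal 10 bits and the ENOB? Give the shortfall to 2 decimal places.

ENOB = (SINAD − 1.76)/6.02 = (53.10 − 1.76)/6.02 = 8.5282 bits.
Shortfall = 10 − 8.5282 = 1.4718 bits.

1.47 bits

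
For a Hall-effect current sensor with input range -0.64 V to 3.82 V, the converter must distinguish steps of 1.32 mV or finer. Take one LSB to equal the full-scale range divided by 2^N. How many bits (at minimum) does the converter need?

12 bits

The full-scale span is 3.82 − (-0.64) = 4.46 V.
Need 2^N ≥ 4.46 V / 1.32 mV = 3379 → N_min = 12.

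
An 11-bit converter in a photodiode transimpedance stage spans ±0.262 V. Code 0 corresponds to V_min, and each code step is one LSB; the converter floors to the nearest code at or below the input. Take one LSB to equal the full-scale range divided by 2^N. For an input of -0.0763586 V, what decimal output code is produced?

Full-scale range = 0.262 V − (-0.262 V) = 0.524 V. LSB = 0.524 V / 2^11 ≈ 255.9 µV.
code = ⌊(V_in − V_min)/LSB⌋ = ⌊(V_in − V_min) × 2^11 / range⌋
     = ⌊(-0.0763586 − (-0.262)) × 2048 / 0.524⌋ = ⌊0.1856414 × 2048/0.524⌋
     = ⌊725.560⌋ = 725.

725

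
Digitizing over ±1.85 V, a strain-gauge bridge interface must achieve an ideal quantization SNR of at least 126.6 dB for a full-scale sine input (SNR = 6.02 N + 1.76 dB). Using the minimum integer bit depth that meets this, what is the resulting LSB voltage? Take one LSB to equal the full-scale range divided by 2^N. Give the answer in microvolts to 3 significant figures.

Full-scale range = 1.85 V − (-1.85 V) = 3.7 V.
N ≥ (126.6 − 1.76)/6.02 = 20.738 → N_min = 21.
LSB = 3.7 V ÷ 2^21 = 3.7/2097152 V = 1.76 µV.

1.76 µV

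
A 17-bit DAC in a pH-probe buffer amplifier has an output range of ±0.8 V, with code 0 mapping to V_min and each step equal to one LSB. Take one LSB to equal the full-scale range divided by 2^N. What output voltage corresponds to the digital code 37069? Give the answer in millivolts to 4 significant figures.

-347.5 mV

The full-scale span is 0.8 − (-0.8) = 1.6 V. LSB = 1.6 V / 2^17.
V_out = V_min + code × LSB = -0.8 V + 37069 × 1.6 V / 131072
      = -0.8 V + 0.452502 V = -0.347498 V.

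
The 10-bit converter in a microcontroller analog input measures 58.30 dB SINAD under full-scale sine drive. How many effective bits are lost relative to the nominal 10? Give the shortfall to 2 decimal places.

0.61 bits

ENOB = (SINAD − 1.76)/6.02 = (58.30 − 1.76)/6.02 = 9.3920 bits.
10 − 9.3920 = 0.61 bits below nominal.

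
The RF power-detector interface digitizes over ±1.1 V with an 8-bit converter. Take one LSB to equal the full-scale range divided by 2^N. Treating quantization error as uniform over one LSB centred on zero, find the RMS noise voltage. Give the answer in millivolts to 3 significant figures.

Span: 1.1 V − (-1.1 V) = 2.2 V.
LSB = 2.2 V / 2^8 = 8.5938 mV.
RMS of a uniform error over width LSB is LSB/√12 = 2.48 mV.

2.48 mV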